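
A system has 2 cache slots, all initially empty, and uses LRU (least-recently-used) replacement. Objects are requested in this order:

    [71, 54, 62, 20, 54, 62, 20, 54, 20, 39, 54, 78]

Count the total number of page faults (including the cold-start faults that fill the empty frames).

71 → fault, frames {71}
54 → fault, frames {71,54}
62 → fault, evict 71, frames {54,62}
20 → fault, evict 54, frames {62,20}
54 → fault, evict 62, frames {20,54}
62 → fault, evict 20, frames {54,62}
20 → fault, evict 54, frames {62,20}
54 → fault, evict 62, frames {20,54}
20 → hit
39 → fault, evict 54, frames {20,39}
54 → fault, evict 20, frames {39,54}
78 → fault, evict 39, frames {54,78}
Page faults: 11.

11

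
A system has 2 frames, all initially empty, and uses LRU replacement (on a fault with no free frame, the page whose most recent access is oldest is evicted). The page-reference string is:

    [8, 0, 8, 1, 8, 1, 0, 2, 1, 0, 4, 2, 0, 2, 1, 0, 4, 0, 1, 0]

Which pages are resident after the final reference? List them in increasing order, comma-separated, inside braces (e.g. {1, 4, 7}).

{0, 1}

8 → miss, frames [8]
0 → miss, frames [8, 0]
8 → hit
1 → miss, evict 0, frames [8, 1]
8 → hit
1 → hit
0 → miss, evict 8, frames [1, 0]
2 → miss, evict 1, frames [0, 2]
1 → miss, evict 0, frames [2, 1]
0 → miss, evict 2, frames [1, 0]
4 → miss, evict 1, frames [0, 4]
2 → miss, evict 0, frames [4, 2]
0 → miss, evict 4, frames [2, 0]
2 → hit
1 → miss, evict 0, frames [2, 1]
0 → miss, evict 2, frames [1, 0]
4 → miss, evict 1, frames [0, 4]
0 → hit
1 → miss, evict 4, frames [0, 1]
0 → hit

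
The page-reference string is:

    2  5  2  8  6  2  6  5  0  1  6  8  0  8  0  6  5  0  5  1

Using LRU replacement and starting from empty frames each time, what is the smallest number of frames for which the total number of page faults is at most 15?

2

f=1: 20 faults
f=2: 15 faults
f=3: 12 faults
f=4: 9 faults
f=5: 7 faults
f=6: 6 faults
Smallest f with faults ≤ 15 is 2.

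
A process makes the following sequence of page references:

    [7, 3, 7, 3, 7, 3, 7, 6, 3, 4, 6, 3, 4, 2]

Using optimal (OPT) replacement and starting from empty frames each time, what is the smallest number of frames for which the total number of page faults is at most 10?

f=1: 14 faults
f=2: 6 faults
f=3: 5 faults
f=4: 5 faults
f=5: 5 faults
Smallest f with faults ≤ 10 is 2.

2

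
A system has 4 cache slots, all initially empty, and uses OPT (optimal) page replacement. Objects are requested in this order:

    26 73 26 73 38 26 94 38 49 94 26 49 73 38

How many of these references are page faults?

26 -> fault, frames (26)
73 -> fault, frames (26 73)
26 -> hit
73 -> hit
38 -> fault, frames (26 73 38)
26 -> hit
94 -> fault, frames (26 73 38 94)
38 -> hit
49 -> fault, evict 38, frames (26 73 94 49)
94 -> hit
26 -> hit
49 -> hit
73 -> hit
38 -> fault, evict 49, frames (26 73 94 38)
Page faults: 6.

6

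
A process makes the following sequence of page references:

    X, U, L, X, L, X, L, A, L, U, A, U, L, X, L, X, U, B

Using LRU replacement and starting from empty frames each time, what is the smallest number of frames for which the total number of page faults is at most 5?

f=1: 18 faults
f=2: 11 faults
f=3: 7 faults
f=4: 5 faults
f=5: 5 faults
Smallest f with faults ≤ 5 is 4.

4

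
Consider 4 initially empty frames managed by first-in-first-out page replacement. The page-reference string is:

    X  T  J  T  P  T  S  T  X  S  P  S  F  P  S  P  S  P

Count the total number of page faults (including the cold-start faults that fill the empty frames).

7

X -> fault, frames (X)
T -> fault, frames (X T)
J -> fault, frames (X T J)
T -> hit
P -> fault, frames (X T J P)
T -> hit
S -> fault, evict X, frames (T J P S)
T -> hit
X -> fault, evict T, frames (J P S X)
S -> hit
P -> hit
S -> hit
F -> fault, evict J, frames (P S X F)
P -> hit
S -> hit
P -> hit
S -> hit
P -> hit
Page faults: 7.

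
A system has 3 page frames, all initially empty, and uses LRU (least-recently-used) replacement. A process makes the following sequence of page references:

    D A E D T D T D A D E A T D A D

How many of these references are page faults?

D: fault, frames (D)
A: fault, frames (D A)
E: fault, frames (D A E)
D: hit
T: fault, evict A, frames (E D T)
D: hit
T: hit
D: hit
A: fault, evict E, frames (T D A)
D: hit
E: fault, evict T, frames (A D E)
A: hit
T: fault, evict D, frames (E A T)
D: fault, evict E, frames (A T D)
A: hit
D: hit
Page faults: 8.

8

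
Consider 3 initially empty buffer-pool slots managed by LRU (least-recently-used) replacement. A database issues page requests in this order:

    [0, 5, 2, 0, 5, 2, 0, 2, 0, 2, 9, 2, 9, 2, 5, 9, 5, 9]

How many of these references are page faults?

5

0: fault, frames (0)
5: fault, frames (0 5)
2: fault, frames (0 5 2)
0: hit
5: hit
2: hit
0: hit
2: hit
0: hit
2: hit
9: fault, evict 5, frames (0 2 9)
2: hit
9: hit
2: hit
5: fault, evict 0, frames (9 2 5)
9: hit
5: hit
9: hit
Page faults: 5.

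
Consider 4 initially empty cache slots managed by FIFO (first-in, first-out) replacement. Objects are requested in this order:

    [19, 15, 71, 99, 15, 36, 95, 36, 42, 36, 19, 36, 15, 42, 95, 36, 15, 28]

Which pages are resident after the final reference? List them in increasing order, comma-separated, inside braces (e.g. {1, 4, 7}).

19 → fault, frames (19)
15 → fault, frames (19 15)
71 → fault, frames (19 15 71)
99 → fault, frames (19 15 71 99)
15 → hit
36 → fault, evict 19, frames (15 71 99 36)
95 → fault, evict 15, frames (71 99 36 95)
36 → hit
42 → fault, evict 71, frames (99 36 95 42)
36 → hit
19 → fault, evict 99, frames (36 95 42 19)
36 → hit
15 → fault, evict 36, frames (95 42 19 15)
42 → hit
95 → hit
36 → fault, evict 95, frames (42 19 15 36)
15 → hit
28 → fault, evict 42, frames (19 15 36 28)

{15, 19, 28, 36}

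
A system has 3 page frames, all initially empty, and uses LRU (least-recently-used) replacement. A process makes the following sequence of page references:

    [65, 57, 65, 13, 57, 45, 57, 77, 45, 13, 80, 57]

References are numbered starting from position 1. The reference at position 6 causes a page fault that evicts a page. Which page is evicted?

65

pos 1: 65 -> miss, frames (65)
pos 2: 57 -> miss, frames (65 57)
pos 3: 65 -> hit
pos 4: 13 -> miss, frames (57 65 13)
pos 5: 57 -> hit
pos 6: 45 -> miss, evict 65, frames (13 57 45)
At position 6, page 65 is evicted.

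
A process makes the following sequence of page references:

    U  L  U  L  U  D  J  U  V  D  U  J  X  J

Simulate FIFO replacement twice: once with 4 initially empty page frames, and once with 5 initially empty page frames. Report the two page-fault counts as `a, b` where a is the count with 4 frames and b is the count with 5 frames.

7, 6

4 frames: F F . . . F F . F . F . F . → 7 faults.
5 frames: F F . . . F F . F . . . F . → 6 faults.
6 < 7: adding a frame reduced faults, as is typical.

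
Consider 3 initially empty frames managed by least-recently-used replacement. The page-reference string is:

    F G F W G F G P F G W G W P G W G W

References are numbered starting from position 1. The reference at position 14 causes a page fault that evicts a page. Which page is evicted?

F

pos 1: F → miss, frames {F}
pos 2: G → miss, frames {F,G}
pos 3: F → hit
pos 4: W → miss, frames {G,F,W}
pos 5: G → hit
pos 6: F → hit
pos 7: G → hit
pos 8: P → miss, evict W, frames {F,G,P}
pos 9: F → hit
pos 10: G → hit
pos 11: W → miss, evict P, frames {F,G,W}
pos 12: G → hit
pos 13: W → hit
pos 14: P → miss, evict F, frames {G,W,P}
At position 14, page F is evicted.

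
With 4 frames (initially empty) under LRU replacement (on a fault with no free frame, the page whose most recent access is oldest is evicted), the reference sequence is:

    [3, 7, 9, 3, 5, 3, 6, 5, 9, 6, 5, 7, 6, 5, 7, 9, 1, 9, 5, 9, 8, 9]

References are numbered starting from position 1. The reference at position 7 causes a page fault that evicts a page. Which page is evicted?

7

pos 1: 3 → miss, frames (3)
pos 2: 7 → miss, frames (3 7)
pos 3: 9 → miss, frames (3 7 9)
pos 4: 3 → hit
pos 5: 5 → miss, frames (7 9 3 5)
pos 6: 3 → hit
pos 7: 6 → miss, evict 7, frames (9 5 3 6)
At position 7, page 7 is evicted.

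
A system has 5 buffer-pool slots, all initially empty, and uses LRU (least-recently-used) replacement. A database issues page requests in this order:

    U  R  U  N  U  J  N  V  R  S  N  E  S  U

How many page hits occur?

U → fault, frames (U)
R → fault, frames (U R)
U → hit
N → fault, frames (R U N)
U → hit
J → fault, frames (R N U J)
N → hit
V → fault, frames (R U J N V)
R → hit
S → fault, evict U, frames (J N V R S)
N → hit
E → fault, evict J, frames (V R S N E)
S → hit
U → fault, evict V, frames (R N E S U)
Hits: 6.

6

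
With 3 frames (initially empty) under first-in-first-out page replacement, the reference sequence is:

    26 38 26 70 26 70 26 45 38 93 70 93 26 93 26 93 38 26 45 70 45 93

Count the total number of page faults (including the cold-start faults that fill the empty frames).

10

26 → fault, frames {26}
38 → fault, frames {26,38}
26 → hit
70 → fault, frames {26,38,70}
26 → hit
70 → hit
26 → hit
45 → fault, evict 26, frames {38,70,45}
38 → hit
93 → fault, evict 38, frames {70,45,93}
70 → hit
93 → hit
26 → fault, evict 70, frames {45,93,26}
93 → hit
26 → hit
93 → hit
38 → fault, evict 45, frames {93,26,38}
26 → hit
45 → fault, evict 93, frames {26,38,45}
70 → fault, evict 26, frames {38,45,70}
45 → hit
93 → fault, evict 38, frames {45,70,93}
Page faults: 10.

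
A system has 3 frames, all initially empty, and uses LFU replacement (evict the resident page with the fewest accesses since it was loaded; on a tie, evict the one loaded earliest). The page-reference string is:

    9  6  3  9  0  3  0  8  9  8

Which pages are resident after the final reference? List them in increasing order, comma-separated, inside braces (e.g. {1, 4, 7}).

9 -> fault, frames {9}
6 -> fault, frames {9,6}
3 -> fault, frames {9,6,3}
9 -> hit
0 -> fault, evict 6, frames {9,3,0}
3 -> hit
0 -> hit
8 -> fault, evict 9, frames {3,0,8}
9 -> fault, evict 8, frames {3,0,9}
8 -> fault, evict 9, frames {3,0,8}

{0, 3, 8}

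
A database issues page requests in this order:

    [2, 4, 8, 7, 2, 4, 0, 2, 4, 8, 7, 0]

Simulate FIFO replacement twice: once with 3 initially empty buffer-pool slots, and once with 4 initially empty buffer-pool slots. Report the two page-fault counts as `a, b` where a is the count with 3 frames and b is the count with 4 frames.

3 frames: F F F F F F F . . F F . → 9 faults.
4 frames: F F F F . . F F F F F F → 10 faults.
10 > 9: adding a frame increased faults — Belady's anomaly.

9, 10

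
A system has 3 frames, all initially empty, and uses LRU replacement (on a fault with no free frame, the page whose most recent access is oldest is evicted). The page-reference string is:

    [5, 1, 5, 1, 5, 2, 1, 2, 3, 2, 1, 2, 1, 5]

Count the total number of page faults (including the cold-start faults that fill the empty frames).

5

5: fault, frames [5]
1: fault, frames [5, 1]
5: hit
1: hit
5: hit
2: fault, frames [1, 5, 2]
1: hit
2: hit
3: fault, evict 5, frames [1, 2, 3]
2: hit
1: hit
2: hit
1: hit
5: fault, evict 3, frames [2, 1, 5]
Page faults: 5.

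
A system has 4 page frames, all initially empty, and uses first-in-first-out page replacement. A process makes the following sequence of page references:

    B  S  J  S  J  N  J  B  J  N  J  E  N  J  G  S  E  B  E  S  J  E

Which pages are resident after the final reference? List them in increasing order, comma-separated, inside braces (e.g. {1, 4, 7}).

B -> fault, frames {B}
S -> fault, frames {B,S}
J -> fault, frames {B,S,J}
S -> hit
J -> hit
N -> fault, frames {B,S,J,N}
J -> hit
B -> hit
J -> hit
N -> hit
J -> hit
E -> fault, evict B, frames {S,J,N,E}
N -> hit
J -> hit
G -> fault, evict S, frames {J,N,E,G}
S -> fault, evict J, frames {N,E,G,S}
E -> hit
B -> fault, evict N, frames {E,G,S,B}
E -> hit
S -> hit
J -> fault, evict E, frames {G,S,B,J}
E -> fault, evict G, frames {S,B,J,E}

{B, E, J, S}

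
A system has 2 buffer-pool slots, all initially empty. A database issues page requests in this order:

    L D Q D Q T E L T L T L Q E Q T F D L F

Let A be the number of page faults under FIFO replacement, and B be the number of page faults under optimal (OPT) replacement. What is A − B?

2

Under FIFO: F F F . . F F F F . . . F F . F F F F F → 14 faults.
Under OPT: F F F . . F F F . . . . F F . F F F F . → 12 faults.
A − B = 14 − 12 = 2.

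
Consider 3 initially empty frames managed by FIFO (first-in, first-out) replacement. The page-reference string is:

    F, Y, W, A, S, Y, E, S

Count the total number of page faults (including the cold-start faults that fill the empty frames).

F → miss, frames (F)
Y → miss, frames (F Y)
W → miss, frames (F Y W)
A → miss, evict F, frames (Y W A)
S → miss, evict Y, frames (W A S)
Y → miss, evict W, frames (A S Y)
E → miss, evict A, frames (S Y E)
S → hit
Page faults: 7.

7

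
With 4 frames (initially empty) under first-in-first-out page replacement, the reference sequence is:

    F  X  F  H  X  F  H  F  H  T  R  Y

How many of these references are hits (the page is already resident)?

F → miss, frames (F)
X → miss, frames (F X)
F → hit
H → miss, frames (F X H)
X → hit
F → hit
H → hit
F → hit
H → hit
T → miss, frames (F X H T)
R → miss, evict F, frames (X H T R)
Y → miss, evict X, frames (H T R Y)
Hits: 6.

6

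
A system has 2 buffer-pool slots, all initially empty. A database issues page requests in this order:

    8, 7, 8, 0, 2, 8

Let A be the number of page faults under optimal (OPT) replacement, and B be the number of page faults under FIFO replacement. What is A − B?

Under OPT: F F . F F . → 4 faults.
Under FIFO: F F . F F F → 5 faults.
A − B = 4 − 5 = -1.

-1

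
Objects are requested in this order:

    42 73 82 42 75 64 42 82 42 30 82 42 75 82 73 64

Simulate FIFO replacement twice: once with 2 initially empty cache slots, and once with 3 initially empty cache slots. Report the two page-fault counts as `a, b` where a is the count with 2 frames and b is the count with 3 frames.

14, 11

2 frames: F F F F F F F F . F . F F F F F → 14 faults.
3 frames: F F F . F F F F . F . . F . F F → 11 faults.
11 < 14: adding a frame reduced faults, as is typical.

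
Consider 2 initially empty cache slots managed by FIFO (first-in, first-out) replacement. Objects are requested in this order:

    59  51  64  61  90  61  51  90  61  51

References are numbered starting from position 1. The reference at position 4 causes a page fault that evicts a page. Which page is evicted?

pos 1: 59 → miss, frames [59]
pos 2: 51 → miss, frames [59, 51]
pos 3: 64 → miss, evict 59, frames [51, 64]
pos 4: 61 → miss, evict 51, frames [64, 61]
At position 4, page 51 is evicted.

51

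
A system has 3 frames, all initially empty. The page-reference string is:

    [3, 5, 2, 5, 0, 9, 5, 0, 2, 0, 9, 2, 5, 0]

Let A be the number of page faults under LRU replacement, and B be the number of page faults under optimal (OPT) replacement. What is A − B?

Under LRU: F F F . F F . . F . F . F F → 9 faults.
Under OPT: F F F . F F . . F . . . F . → 7 faults.
A − B = 9 − 7 = 2.

2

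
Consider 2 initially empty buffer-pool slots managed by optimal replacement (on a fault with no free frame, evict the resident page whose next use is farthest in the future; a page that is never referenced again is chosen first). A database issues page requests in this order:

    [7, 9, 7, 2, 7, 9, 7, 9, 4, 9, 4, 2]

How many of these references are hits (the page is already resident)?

6

7 → miss, frames {7}
9 → miss, frames {7,9}
7 → hit
2 → miss, evict 9, frames {7,2}
7 → hit
9 → miss, evict 2, frames {7,9}
7 → hit
9 → hit
4 → miss, evict 7, frames {9,4}
9 → hit
4 → hit
2 → miss, evict 4, frames {9,2}
Hits: 6.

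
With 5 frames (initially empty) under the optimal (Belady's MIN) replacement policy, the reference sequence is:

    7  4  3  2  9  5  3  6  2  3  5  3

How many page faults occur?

7

7 -> fault, frames {7}
4 -> fault, frames {7,4}
3 -> fault, frames {7,4,3}
2 -> fault, frames {7,4,3,2}
9 -> fault, frames {7,4,3,2,9}
5 -> fault, evict 9, frames {7,4,3,2,5}
3 -> hit
6 -> fault, evict 4, frames {7,3,2,5,6}
2 -> hit
3 -> hit
5 -> hit
3 -> hit
Page faults: 7.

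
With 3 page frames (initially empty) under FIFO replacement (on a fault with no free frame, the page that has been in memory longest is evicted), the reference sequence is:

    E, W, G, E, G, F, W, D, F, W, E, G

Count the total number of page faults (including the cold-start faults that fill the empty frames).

8

E -> miss, frames {E}
W -> miss, frames {E,W}
G -> miss, frames {E,W,G}
E -> hit
G -> hit
F -> miss, evict E, frames {W,G,F}
W -> hit
D -> miss, evict W, frames {G,F,D}
F -> hit
W -> miss, evict G, frames {F,D,W}
E -> miss, evict F, frames {D,W,E}
G -> miss, evict D, frames {W,E,G}
Page faults: 8.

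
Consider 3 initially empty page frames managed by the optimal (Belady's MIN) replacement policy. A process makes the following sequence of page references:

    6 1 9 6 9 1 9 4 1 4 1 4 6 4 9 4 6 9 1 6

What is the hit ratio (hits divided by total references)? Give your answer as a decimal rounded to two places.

6 -> miss, frames [6]
1 -> miss, frames [6, 1]
9 -> miss, frames [6, 1, 9]
6 -> hit
9 -> hit
1 -> hit
9 -> hit
4 -> miss, evict 9, frames [6, 1, 4]
1 -> hit
4 -> hit
1 -> hit
4 -> hit
6 -> hit
4 -> hit
9 -> miss, evict 1, frames [6, 4, 9]
4 -> hit
6 -> hit
9 -> hit
1 -> miss, evict 9, frames [6, 4, 1]
6 -> hit
Hits: 14 of 20 references → 14/20 = 0.7000.

0.70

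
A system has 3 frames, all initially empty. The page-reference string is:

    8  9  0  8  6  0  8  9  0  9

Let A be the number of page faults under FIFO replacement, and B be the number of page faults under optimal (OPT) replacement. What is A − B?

2

Under FIFO: F F F . F . F F F . → 7 faults.
Under OPT: F F F . F . . F . . → 5 faults.
A − B = 7 − 5 = 2.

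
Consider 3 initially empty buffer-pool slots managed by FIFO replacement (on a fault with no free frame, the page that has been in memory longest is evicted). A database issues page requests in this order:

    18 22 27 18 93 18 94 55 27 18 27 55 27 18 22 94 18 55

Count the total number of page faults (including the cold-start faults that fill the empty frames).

12

18 -> fault, frames {18}
22 -> fault, frames {18,22}
27 -> fault, frames {18,22,27}
18 -> hit
93 -> fault, evict 18, frames {22,27,93}
18 -> fault, evict 22, frames {27,93,18}
94 -> fault, evict 27, frames {93,18,94}
55 -> fault, evict 93, frames {18,94,55}
27 -> fault, evict 18, frames {94,55,27}
18 -> fault, evict 94, frames {55,27,18}
27 -> hit
55 -> hit
27 -> hit
18 -> hit
22 -> fault, evict 55, frames {27,18,22}
94 -> fault, evict 27, frames {18,22,94}
18 -> hit
55 -> fault, evict 18, frames {22,94,55}
Page faults: 12.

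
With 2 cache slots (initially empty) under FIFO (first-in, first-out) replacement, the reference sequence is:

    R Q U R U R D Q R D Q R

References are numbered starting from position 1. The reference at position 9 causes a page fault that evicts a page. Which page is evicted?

D

pos 1: R → miss, frames (R)
pos 2: Q → miss, frames (R Q)
pos 3: U → miss, evict R, frames (Q U)
pos 4: R → miss, evict Q, frames (U R)
pos 5: U → hit
pos 6: R → hit
pos 7: D → miss, evict U, frames (R D)
pos 8: Q → miss, evict R, frames (D Q)
pos 9: R → miss, evict D, frames (Q R)
At position 9, page D is evicted.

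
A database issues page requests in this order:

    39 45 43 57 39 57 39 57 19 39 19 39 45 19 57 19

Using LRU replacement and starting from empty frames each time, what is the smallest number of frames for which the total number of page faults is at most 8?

f=1: 16 faults
f=2: 10 faults
f=3: 8 faults
f=4: 6 faults
f=5: 5 faults
Smallest f with faults ≤ 8 is 3.

3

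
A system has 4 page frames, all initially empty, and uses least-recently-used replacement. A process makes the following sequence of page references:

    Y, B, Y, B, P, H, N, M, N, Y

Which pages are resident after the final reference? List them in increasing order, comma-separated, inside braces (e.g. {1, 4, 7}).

{H, M, N, Y}

Y: miss, frames [Y]
B: miss, frames [Y, B]
Y: hit
B: hit
P: miss, frames [Y, B, P]
H: miss, frames [Y, B, P, H]
N: miss, evict Y, frames [B, P, H, N]
M: miss, evict B, frames [P, H, N, M]
N: hit
Y: miss, evict P, frames [H, M, N, Y]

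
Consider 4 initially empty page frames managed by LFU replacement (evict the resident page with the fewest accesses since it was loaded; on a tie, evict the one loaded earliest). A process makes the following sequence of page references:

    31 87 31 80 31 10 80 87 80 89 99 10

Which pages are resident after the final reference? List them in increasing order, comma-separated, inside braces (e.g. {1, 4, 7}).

{10, 31, 80, 87}

31 -> fault, frames {31}
87 -> fault, frames {31,87}
31 -> hit
80 -> fault, frames {31,87,80}
31 -> hit
10 -> fault, frames {31,87,80,10}
80 -> hit
87 -> hit
80 -> hit
89 -> fault, evict 10, frames {31,87,80,89}
99 -> fault, evict 89, frames {31,87,80,99}
10 -> fault, evict 99, frames {31,87,80,10}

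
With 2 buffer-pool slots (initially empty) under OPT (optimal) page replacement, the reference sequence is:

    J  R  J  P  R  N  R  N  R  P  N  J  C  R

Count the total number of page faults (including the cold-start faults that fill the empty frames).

8

J: miss, frames {J}
R: miss, frames {J,R}
J: hit
P: miss, evict J, frames {R,P}
R: hit
N: miss, evict P, frames {R,N}
R: hit
N: hit
R: hit
P: miss, evict R, frames {N,P}
N: hit
J: miss, evict P, frames {N,J}
C: miss, evict J, frames {N,C}
R: miss, evict C, frames {N,R}
Page faults: 8.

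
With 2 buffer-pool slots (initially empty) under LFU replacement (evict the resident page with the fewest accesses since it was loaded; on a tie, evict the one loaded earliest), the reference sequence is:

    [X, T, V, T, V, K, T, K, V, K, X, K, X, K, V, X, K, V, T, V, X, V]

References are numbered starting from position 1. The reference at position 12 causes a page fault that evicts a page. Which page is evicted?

X

pos 1: X -> miss, frames [X]
pos 2: T -> miss, frames [X, T]
pos 3: V -> miss, evict X, frames [T, V]
pos 4: T -> hit
pos 5: V -> hit
pos 6: K -> miss, evict T, frames [V, K]
pos 7: T -> miss, evict K, frames [V, T]
pos 8: K -> miss, evict T, frames [V, K]
pos 9: V -> hit
pos 10: K -> hit
pos 11: X -> miss, evict K, frames [V, X]
pos 12: K -> miss, evict X, frames [V, K]
At position 12, page X is evicted.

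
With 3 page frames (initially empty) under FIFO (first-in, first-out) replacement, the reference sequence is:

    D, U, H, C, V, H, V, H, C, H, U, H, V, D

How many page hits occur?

6

D → miss, frames [D]
U → miss, frames [D, U]
H → miss, frames [D, U, H]
C → miss, evict D, frames [U, H, C]
V → miss, evict U, frames [H, C, V]
H → hit
V → hit
H → hit
C → hit
H → hit
U → miss, evict H, frames [C, V, U]
H → miss, evict C, frames [V, U, H]
V → hit
D → miss, evict V, frames [U, H, D]
Hits: 6.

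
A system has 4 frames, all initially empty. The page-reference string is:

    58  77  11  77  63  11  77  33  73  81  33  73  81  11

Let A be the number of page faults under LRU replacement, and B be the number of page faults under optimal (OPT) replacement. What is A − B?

Under LRU: F F F . F . . F F F . . . F → 8 faults.
Under OPT: F F F . F . . F F F . . . . → 7 faults.
A − B = 8 − 7 = 1.

1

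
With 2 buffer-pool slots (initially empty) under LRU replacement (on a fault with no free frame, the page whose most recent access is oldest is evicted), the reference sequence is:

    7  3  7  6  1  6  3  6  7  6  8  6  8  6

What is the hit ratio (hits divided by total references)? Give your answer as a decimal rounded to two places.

0.50

7: miss, frames [7]
3: miss, frames [7, 3]
7: hit
6: miss, evict 3, frames [7, 6]
1: miss, evict 7, frames [6, 1]
6: hit
3: miss, evict 1, frames [6, 3]
6: hit
7: miss, evict 3, frames [6, 7]
6: hit
8: miss, evict 7, frames [6, 8]
6: hit
8: hit
6: hit
Hits: 7 of 14 references → 7/14 = 0.5000.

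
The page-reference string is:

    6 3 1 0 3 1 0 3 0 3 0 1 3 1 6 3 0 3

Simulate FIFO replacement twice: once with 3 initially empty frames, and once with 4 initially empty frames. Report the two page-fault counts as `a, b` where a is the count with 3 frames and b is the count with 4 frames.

3 frames: F F F F . . . . . . . . . . F F . . → 6 faults.
4 frames: F F F F . . . . . . . . . . . . . . → 4 faults.
4 < 6: adding a frame reduced faults, as is typical.

6, 4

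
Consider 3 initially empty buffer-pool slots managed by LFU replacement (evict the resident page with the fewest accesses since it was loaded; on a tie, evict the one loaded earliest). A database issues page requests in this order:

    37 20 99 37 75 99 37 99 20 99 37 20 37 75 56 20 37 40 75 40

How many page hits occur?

9

37 -> fault, frames [37]
20 -> fault, frames [37, 20]
99 -> fault, frames [37, 20, 99]
37 -> hit
75 -> fault, evict 20, frames [37, 99, 75]
99 -> hit
37 -> hit
99 -> hit
20 -> fault, evict 75, frames [37, 99, 20]
99 -> hit
37 -> hit
20 -> hit
37 -> hit
75 -> fault, evict 20, frames [37, 99, 75]
56 -> fault, evict 75, frames [37, 99, 56]
20 -> fault, evict 56, frames [37, 99, 20]
37 -> hit
40 -> fault, evict 20, frames [37, 99, 40]
75 -> fault, evict 40, frames [37, 99, 75]
40 -> fault, evict 75, frames [37, 99, 40]
Hits: 9.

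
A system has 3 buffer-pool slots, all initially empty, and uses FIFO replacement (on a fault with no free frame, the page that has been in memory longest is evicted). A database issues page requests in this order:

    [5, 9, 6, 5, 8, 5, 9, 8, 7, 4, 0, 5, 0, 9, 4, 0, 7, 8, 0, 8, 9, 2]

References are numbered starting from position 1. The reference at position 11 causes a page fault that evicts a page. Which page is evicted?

pos 1: 5 → fault, frames (5)
pos 2: 9 → fault, frames (5 9)
pos 3: 6 → fault, frames (5 9 6)
pos 4: 5 → hit
pos 5: 8 → fault, evict 5, frames (9 6 8)
pos 6: 5 → fault, evict 9, frames (6 8 5)
pos 7: 9 → fault, evict 6, frames (8 5 9)
pos 8: 8 → hit
pos 9: 7 → fault, evict 8, frames (5 9 7)
pos 10: 4 → fault, evict 5, frames (9 7 4)
pos 11: 0 → fault, evict 9, frames (7 4 0)
At position 11, page 9 is evicted.

9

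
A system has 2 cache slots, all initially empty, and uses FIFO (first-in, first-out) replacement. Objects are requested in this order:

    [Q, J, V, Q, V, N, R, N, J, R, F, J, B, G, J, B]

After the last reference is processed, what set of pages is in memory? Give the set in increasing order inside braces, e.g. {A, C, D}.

Q → miss, frames (Q)
J → miss, frames (Q J)
V → miss, evict Q, frames (J V)
Q → miss, evict J, frames (V Q)
V → hit
N → miss, evict V, frames (Q N)
R → miss, evict Q, frames (N R)
N → hit
J → miss, evict N, frames (R J)
R → hit
F → miss, evict R, frames (J F)
J → hit
B → miss, evict J, frames (F B)
G → miss, evict F, frames (B G)
J → miss, evict B, frames (G J)
B → miss, evict G, frames (J B)

{B, J}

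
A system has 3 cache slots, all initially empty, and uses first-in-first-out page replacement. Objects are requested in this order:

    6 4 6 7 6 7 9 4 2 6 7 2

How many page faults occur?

6 -> fault, frames {6}
4 -> fault, frames {6,4}
6 -> hit
7 -> fault, frames {6,4,7}
6 -> hit
7 -> hit
9 -> fault, evict 6, frames {4,7,9}
4 -> hit
2 -> fault, evict 4, frames {7,9,2}
6 -> fault, evict 7, frames {9,2,6}
7 -> fault, evict 9, frames {2,6,7}
2 -> hit
Page faults: 7.

7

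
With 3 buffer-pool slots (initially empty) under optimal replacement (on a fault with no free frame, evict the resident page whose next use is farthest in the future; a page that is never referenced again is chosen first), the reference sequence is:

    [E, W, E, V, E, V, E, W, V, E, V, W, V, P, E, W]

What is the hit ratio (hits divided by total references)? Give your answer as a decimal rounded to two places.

0.75

E -> fault, frames [E]
W -> fault, frames [E, W]
E -> hit
V -> fault, frames [E, W, V]
E -> hit
V -> hit
E -> hit
W -> hit
V -> hit
E -> hit
V -> hit
W -> hit
V -> hit
P -> fault, evict V, frames [E, W, P]
E -> hit
W -> hit
Hits: 12 of 16 references → 12/16 = 0.7500.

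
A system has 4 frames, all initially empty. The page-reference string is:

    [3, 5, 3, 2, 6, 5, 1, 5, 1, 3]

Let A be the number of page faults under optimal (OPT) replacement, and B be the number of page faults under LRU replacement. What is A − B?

Under OPT: F F . F F . F . . . → 5 faults.
Under LRU: F F . F F . F . . F → 6 faults.
A − B = 5 − 6 = -1.

-1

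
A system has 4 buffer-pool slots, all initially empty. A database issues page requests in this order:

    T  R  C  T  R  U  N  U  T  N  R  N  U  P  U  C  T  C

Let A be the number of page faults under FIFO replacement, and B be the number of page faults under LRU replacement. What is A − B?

3

Under FIFO: F F F . . F F . F . F . . F F F F . → 11 faults.
Under LRU: F F F . . F F . . . . . . F . F F . → 8 faults.
A − B = 11 − 8 = 3.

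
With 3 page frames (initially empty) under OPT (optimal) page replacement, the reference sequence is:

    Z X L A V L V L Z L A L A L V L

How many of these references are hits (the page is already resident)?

10

Z -> fault, frames {Z}
X -> fault, frames {Z,X}
L -> fault, frames {Z,X,L}
A -> fault, evict X, frames {Z,L,A}
V -> fault, evict A, frames {Z,L,V}
L -> hit
V -> hit
L -> hit
Z -> hit
L -> hit
A -> fault, evict Z, frames {L,V,A}
L -> hit
A -> hit
L -> hit
V -> hit
L -> hit
Hits: 10.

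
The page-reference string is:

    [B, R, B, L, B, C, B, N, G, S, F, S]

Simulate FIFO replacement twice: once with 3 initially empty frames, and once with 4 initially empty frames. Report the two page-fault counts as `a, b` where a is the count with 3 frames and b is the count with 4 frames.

9, 8

3 frames: F F . F . F F F F F F . → 9 faults.
4 frames: F F . F . F . F F F F . → 8 faults.
8 < 9: adding a frame reduced faults, as is typical.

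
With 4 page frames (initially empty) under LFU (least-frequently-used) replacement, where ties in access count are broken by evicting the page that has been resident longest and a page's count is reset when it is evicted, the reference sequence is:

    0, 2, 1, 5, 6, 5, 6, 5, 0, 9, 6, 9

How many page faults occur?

7

0: miss, frames (0)
2: miss, frames (0 2)
1: miss, frames (0 2 1)
5: miss, frames (0 2 1 5)
6: miss, evict 0, frames (2 1 5 6)
5: hit
6: hit
5: hit
0: miss, evict 2, frames (1 5 6 0)
9: miss, evict 1, frames (5 6 0 9)
6: hit
9: hit
Page faults: 7.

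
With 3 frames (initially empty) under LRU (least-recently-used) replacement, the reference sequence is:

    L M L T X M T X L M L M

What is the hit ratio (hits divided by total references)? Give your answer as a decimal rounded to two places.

0.42

L: fault, frames (L)
M: fault, frames (L M)
L: hit
T: fault, frames (M L T)
X: fault, evict M, frames (L T X)
M: fault, evict L, frames (T X M)
T: hit
X: hit
L: fault, evict M, frames (T X L)
M: fault, evict T, frames (X L M)
L: hit
M: hit
Hits: 5 of 12 references → 5/12 = 0.4167.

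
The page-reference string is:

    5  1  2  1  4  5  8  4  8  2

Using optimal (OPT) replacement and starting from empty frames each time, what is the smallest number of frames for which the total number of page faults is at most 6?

f=1: 10 faults
f=2: 7 faults
f=3: 5 faults
f=4: 5 faults
f=5: 5 faults
Smallest f with faults ≤ 6 is 3.

3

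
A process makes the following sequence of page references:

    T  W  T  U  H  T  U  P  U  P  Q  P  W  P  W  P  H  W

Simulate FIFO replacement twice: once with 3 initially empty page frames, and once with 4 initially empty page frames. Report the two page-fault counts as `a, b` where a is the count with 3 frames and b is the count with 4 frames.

3 frames: F F . F F F . F F . F . F F . . F . → 11 faults.
4 frames: F F . F F . . F . . F . F . . . . . → 7 faults.
7 < 11: adding a frame reduced faults, as is typical.

11, 7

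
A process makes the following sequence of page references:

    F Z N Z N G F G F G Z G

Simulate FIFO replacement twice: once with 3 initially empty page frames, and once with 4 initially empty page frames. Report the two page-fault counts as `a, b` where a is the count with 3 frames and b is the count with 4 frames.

3 frames: F F F . . F F . . . F . → 6 faults.
4 frames: F F F . . F . . . . . . → 4 faults.
4 < 6: adding a frame reduced faults, as is typical.

6, 4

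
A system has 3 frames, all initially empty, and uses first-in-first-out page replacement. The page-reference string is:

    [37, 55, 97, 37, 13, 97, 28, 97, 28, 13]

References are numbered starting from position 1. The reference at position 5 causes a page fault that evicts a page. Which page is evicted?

pos 1: 37 -> fault, frames {37}
pos 2: 55 -> fault, frames {37,55}
pos 3: 97 -> fault, frames {37,55,97}
pos 4: 37 -> hit
pos 5: 13 -> fault, evict 37, frames {55,97,13}
At position 5, page 37 is evicted.

37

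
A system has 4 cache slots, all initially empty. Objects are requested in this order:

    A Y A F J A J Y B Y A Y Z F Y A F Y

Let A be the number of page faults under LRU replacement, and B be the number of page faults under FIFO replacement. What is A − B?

Under LRU: F F . F F . . . F . . . F F . . . . → 7 faults.
Under FIFO: F F . F F . . . F . F F F F . . . . → 9 faults.
A − B = 7 − 9 = -2.

-2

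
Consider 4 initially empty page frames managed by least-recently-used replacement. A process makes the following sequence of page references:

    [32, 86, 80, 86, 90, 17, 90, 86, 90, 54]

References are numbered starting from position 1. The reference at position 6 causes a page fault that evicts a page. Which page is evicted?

32

pos 1: 32 → fault, frames (32)
pos 2: 86 → fault, frames (32 86)
pos 3: 80 → fault, frames (32 86 80)
pos 4: 86 → hit
pos 5: 90 → fault, frames (32 80 86 90)
pos 6: 17 → fault, evict 32, frames (80 86 90 17)
At position 6, page 32 is evicted.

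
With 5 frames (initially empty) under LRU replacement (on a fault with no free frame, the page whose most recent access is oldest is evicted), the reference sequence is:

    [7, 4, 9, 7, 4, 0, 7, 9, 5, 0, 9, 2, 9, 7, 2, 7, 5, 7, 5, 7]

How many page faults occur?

7: fault, frames {7}
4: fault, frames {7,4}
9: fault, frames {7,4,9}
7: hit
4: hit
0: fault, frames {9,7,4,0}
7: hit
9: hit
5: fault, frames {4,0,7,9,5}
0: hit
9: hit
2: fault, evict 4, frames {7,5,0,9,2}
9: hit
7: hit
2: hit
7: hit
5: hit
7: hit
5: hit
7: hit
Page faults: 6.

6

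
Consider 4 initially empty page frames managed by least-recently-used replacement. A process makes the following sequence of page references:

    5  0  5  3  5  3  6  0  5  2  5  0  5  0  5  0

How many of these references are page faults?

5

5 -> miss, frames (5)
0 -> miss, frames (5 0)
5 -> hit
3 -> miss, frames (0 5 3)
5 -> hit
3 -> hit
6 -> miss, frames (0 5 3 6)
0 -> hit
5 -> hit
2 -> miss, evict 3, frames (6 0 5 2)
5 -> hit
0 -> hit
5 -> hit
0 -> hit
5 -> hit
0 -> hit
Page faults: 5.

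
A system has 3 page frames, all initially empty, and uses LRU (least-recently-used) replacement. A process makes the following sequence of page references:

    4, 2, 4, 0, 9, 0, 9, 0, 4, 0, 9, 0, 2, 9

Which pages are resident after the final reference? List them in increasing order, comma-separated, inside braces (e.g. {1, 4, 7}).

{0, 2, 9}

4: fault, frames [4]
2: fault, frames [4, 2]
4: hit
0: fault, frames [2, 4, 0]
9: fault, evict 2, frames [4, 0, 9]
0: hit
9: hit
0: hit
4: hit
0: hit
9: hit
0: hit
2: fault, evict 4, frames [9, 0, 2]
9: hit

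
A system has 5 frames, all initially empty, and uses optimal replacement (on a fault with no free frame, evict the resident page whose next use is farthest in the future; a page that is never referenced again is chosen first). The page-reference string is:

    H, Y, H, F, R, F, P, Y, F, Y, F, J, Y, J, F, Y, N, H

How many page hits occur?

H → fault, frames (H)
Y → fault, frames (H Y)
H → hit
F → fault, frames (H Y F)
R → fault, frames (H Y F R)
F → hit
P → fault, frames (H Y F R P)
Y → hit
F → hit
Y → hit
F → hit
J → fault, evict P, frames (H Y F R J)
Y → hit
J → hit
F → hit
Y → hit
N → fault, evict J, frames (H Y F R N)
H → hit
Hits: 11.

11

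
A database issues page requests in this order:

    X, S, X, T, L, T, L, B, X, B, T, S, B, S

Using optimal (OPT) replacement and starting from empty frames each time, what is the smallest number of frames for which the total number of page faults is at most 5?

f=1: 14 faults
f=2: 8 faults
f=3: 6 faults
f=4: 5 faults
f=5: 5 faults
Smallest f with faults ≤ 5 is 4.

4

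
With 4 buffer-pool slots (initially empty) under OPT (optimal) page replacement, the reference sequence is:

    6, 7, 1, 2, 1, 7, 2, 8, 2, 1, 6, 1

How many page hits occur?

7

6: miss, frames [6]
7: miss, frames [6, 7]
1: miss, frames [6, 7, 1]
2: miss, frames [6, 7, 1, 2]
1: hit
7: hit
2: hit
8: miss, evict 7, frames [6, 1, 2, 8]
2: hit
1: hit
6: hit
1: hit
Hits: 7.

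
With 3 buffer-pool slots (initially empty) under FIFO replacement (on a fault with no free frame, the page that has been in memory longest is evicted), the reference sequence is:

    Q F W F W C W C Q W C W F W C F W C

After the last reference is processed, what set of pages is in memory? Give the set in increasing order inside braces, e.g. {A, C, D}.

{C, F, W}

Q -> miss, frames [Q]
F -> miss, frames [Q, F]
W -> miss, frames [Q, F, W]
F -> hit
W -> hit
C -> miss, evict Q, frames [F, W, C]
W -> hit
C -> hit
Q -> miss, evict F, frames [W, C, Q]
W -> hit
C -> hit
W -> hit
F -> miss, evict W, frames [C, Q, F]
W -> miss, evict C, frames [Q, F, W]
C -> miss, evict Q, frames [F, W, C]
F -> hit
W -> hit
C -> hit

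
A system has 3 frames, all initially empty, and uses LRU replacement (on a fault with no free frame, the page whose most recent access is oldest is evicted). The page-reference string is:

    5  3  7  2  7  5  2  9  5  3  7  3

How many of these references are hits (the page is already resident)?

5: miss, frames (5)
3: miss, frames (5 3)
7: miss, frames (5 3 7)
2: miss, evict 5, frames (3 7 2)
7: hit
5: miss, evict 3, frames (2 7 5)
2: hit
9: miss, evict 7, frames (5 2 9)
5: hit
3: miss, evict 2, frames (9 5 3)
7: miss, evict 9, frames (5 3 7)
3: hit
Hits: 4.

4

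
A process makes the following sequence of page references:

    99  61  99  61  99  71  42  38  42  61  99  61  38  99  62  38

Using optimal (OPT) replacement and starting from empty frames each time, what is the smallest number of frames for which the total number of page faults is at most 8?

f=1: 16 faults
f=2: 9 faults
f=3: 7 faults
f=4: 6 faults
f=5: 6 faults
f=6: 6 faults
Smallest f with faults ≤ 8 is 3.

3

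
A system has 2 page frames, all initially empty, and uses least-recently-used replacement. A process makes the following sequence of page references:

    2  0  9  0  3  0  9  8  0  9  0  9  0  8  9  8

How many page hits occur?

6

2 -> miss, frames [2]
0 -> miss, frames [2, 0]
9 -> miss, evict 2, frames [0, 9]
0 -> hit
3 -> miss, evict 9, frames [0, 3]
0 -> hit
9 -> miss, evict 3, frames [0, 9]
8 -> miss, evict 0, frames [9, 8]
0 -> miss, evict 9, frames [8, 0]
9 -> miss, evict 8, frames [0, 9]
0 -> hit
9 -> hit
0 -> hit
8 -> miss, evict 9, frames [0, 8]
9 -> miss, evict 0, frames [8, 9]
8 -> hit
Hits: 6.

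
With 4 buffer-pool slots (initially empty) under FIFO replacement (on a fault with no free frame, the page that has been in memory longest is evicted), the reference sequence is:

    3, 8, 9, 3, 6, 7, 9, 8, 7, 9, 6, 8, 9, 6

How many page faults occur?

5

3 -> miss, frames (3)
8 -> miss, frames (3 8)
9 -> miss, frames (3 8 9)
3 -> hit
6 -> miss, frames (3 8 9 6)
7 -> miss, evict 3, frames (8 9 6 7)
9 -> hit
8 -> hit
7 -> hit
9 -> hit
6 -> hit
8 -> hit
9 -> hit
6 -> hit
Page faults: 5.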